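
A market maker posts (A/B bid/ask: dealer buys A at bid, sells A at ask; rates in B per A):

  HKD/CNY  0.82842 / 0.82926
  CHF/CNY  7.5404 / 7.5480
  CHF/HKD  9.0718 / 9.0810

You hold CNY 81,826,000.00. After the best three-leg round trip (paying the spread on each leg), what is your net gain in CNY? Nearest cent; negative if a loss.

Net profit: CNY 107,463.40

Best loop CNY → HKD → CHF → CNY:
CNY 81,826,000.00 ÷ 0.82926 (buy HKD at ask) = HKD 98,673,516.15
HKD 98,673,516.15 ÷ 9.0810 (buy CHF at ask) = CHF 10,865,930.64
CHF 10,865,930.64 × 7.5404 (sell CHF at bid) = CNY 81,933,463.40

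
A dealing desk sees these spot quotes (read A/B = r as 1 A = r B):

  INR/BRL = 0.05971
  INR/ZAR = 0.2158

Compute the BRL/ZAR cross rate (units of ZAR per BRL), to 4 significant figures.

1 BRL ÷ 0.05971 = 16.7476 INR
16.7476 INR × 0.2158 = 3.61413 ZAR

BRL/ZAR = 3.614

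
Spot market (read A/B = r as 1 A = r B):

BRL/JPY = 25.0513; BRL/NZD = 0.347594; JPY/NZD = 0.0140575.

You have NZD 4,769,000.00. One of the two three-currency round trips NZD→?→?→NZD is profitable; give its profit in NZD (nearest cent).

Profit: NZD 62,627.13

Profitable loop is NZD → BRL → JPY → NZD:
NZD 4,769,000.00 ÷ 0.347594 = BRL 13,720,029.69
BRL 13,720,029.69 × 25.0513 = JPY 343,704,580
JPY 343,704,580 × 0.0140575 = NZD 4,831,627.13
Profit = NZD 4,831,627.13 − NZD 4,769,000.00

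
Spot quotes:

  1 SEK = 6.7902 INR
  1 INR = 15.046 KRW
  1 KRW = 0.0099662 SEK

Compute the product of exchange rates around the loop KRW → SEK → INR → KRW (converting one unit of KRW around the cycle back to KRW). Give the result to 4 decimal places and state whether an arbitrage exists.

Around KRW → SEK → INR → KRW: 1 × 0.0099662 × 6.7902 × 15.046 = 1.018200
Product > 1; profitable direction is KRW → SEK → INR → KRW.

1.0182 (arbitrage exists)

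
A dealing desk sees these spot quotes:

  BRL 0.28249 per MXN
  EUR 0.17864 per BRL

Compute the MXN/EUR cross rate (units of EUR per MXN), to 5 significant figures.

1 MXN × 0.28249 = 0.28249 BRL
0.28249 BRL × 0.17864 = 0.050464 EUR

MXN/EUR = 0.050464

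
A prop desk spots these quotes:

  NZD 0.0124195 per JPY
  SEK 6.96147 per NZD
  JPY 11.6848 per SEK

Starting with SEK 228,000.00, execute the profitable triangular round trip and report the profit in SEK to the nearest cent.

Profitable loop is SEK → JPY → NZD → SEK:
SEK 228,000.00 × 11.6848 = JPY 2,664,134
JPY 2,664,134 × 0.0124195 = NZD 33,087.22
NZD 33,087.22 × 6.96147 = SEK 230,335.67
Profit = SEK 230,335.67 − SEK 228,000.00

Profit: SEK 2,335.67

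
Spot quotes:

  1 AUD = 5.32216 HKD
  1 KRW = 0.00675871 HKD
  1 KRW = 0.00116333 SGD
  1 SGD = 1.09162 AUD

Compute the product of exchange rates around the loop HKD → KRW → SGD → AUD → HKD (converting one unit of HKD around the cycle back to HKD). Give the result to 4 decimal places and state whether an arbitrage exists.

1.0000 (no arbitrage)

Around HKD → KRW → SGD → AUD → HKD: 1 ÷ 0.00675871 × 0.00116333 × 1.09162 × 5.32216 = 0.999997
Product ≈ 1 (deviation 0.000%, within rounding noise).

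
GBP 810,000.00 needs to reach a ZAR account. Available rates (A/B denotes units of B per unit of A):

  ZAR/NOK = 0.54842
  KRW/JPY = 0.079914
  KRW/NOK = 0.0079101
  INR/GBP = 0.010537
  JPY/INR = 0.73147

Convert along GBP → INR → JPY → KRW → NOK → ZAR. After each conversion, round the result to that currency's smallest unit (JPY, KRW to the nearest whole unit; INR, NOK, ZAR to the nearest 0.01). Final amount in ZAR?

GBP 810,000.00 ÷ 0.010537 = INR 76,871,974.95
INR 76,871,974.95 ÷ 0.73147 = JPY 105,092,451
JPY 105,092,451 ÷ 0.079914 = KRW 1,315,069,337
KRW 1,315,069,337 × 0.0079101 = NOK 10,402,329.96
NOK 10,402,329.96 ÷ 0.54842 = ZAR 18,967,816.56

ZAR 18,967,816.56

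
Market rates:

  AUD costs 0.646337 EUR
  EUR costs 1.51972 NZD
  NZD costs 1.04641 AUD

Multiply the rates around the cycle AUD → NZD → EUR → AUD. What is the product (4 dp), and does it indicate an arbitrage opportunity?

0.9729 (arbitrage exists)

Around AUD → NZD → EUR → AUD: 1 ÷ 1.04641 ÷ 1.51972 ÷ 0.646337 = 0.972916
Product < 1; profitable direction is AUD → EUR → NZD → AUD.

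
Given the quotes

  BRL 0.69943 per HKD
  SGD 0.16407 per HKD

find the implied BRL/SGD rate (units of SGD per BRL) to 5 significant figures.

BRL/SGD = 0.23458

1 BRL ÷ 0.69943 = 1.42974 HKD
1.42974 HKD × 0.16407 = 0.234577 SGD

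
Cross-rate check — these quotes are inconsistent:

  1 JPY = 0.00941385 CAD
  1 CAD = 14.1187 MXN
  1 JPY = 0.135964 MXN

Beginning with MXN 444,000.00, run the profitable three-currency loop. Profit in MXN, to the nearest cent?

Profitable loop is MXN → CAD → JPY → MXN:
MXN 444,000.00 ÷ 14.1187 = CAD 31,447.65
CAD 31,447.65 ÷ 0.00941385 = JPY 3,340,573
JPY 3,340,573 × 0.135964 = MXN 454,197.69
Profit = MXN 454,197.69 − MXN 444,000.00

Profit: MXN 10,197.69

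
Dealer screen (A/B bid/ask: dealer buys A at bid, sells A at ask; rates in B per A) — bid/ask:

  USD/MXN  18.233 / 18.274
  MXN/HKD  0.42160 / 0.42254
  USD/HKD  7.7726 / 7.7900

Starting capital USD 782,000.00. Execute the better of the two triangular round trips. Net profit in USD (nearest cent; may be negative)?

Net profit: USD 5,175.60

Best loop USD → HKD → MXN → USD:
USD 782,000.00 × 7.7726 (sell USD at bid) = HKD 6,078,173.20
HKD 6,078,173.20 ÷ 0.42254 (buy MXN at ask) = MXN 14,384,846.88
MXN 14,384,846.88 ÷ 18.274 (buy USD at ask) = USD 787,175.60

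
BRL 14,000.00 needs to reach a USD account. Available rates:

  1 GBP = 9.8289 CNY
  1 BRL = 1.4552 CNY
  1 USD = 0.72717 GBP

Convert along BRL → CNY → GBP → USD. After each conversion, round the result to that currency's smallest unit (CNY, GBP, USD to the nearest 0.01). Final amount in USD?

BRL 14,000.00 × 1.4552 = CNY 20,372.80
CNY 20,372.80 ÷ 9.8289 = GBP 2,072.74
GBP 2,072.74 ÷ 0.72717 = USD 2,850.42

USD 2,850.42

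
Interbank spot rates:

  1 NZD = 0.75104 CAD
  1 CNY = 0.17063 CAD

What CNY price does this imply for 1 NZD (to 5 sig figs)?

NZD/CNY = 4.4016

1 NZD × 0.75104 = 0.75104 CAD
0.75104 CAD ÷ 0.17063 = 4.40157 CNY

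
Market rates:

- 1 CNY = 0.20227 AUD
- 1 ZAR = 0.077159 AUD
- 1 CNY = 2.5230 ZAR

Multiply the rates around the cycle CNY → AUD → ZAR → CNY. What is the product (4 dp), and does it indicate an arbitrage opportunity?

Around CNY → AUD → ZAR → CNY: 1 × 0.20227 ÷ 0.077159 ÷ 2.5230 = 1.039029
Product > 1; profitable direction is CNY → AUD → ZAR → CNY.

1.0390 (arbitrage exists)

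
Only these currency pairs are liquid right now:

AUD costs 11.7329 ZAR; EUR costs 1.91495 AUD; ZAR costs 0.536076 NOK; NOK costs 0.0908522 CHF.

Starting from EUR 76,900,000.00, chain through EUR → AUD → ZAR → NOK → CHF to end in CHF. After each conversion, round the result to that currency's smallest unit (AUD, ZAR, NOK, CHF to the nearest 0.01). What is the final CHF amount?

CHF 84,149,387.75

EUR 76,900,000.00 × 1.91495 = AUD 147,259,655.00
AUD 147,259,655.00 × 11.7329 = ZAR 1,727,782,806.15
ZAR 1,727,782,806.15 × 0.536076 = NOK 926,222,895.59
NOK 926,222,895.59 × 0.0908522 = CHF 84,149,387.75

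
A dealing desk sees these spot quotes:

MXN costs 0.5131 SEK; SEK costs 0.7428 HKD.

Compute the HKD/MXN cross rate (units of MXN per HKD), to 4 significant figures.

1 HKD ÷ 0.7428 = 1.34626 SEK
1.34626 SEK ÷ 0.5131 = 2.62377 MXN

HKD/MXN = 2.624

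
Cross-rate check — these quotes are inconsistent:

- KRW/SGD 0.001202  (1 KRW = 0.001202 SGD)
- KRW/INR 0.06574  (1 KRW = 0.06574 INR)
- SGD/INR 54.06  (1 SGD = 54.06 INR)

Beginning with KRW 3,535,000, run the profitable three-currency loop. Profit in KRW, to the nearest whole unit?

Profit: KRW 41,338

Profitable loop is KRW → INR → SGD → KRW:
KRW 3,535,000 × 0.06574 = INR 232,390.90
INR 232,390.90 ÷ 54.06 = SGD 4,298.76
SGD 4,298.76 ÷ 0.001202 = KRW 3,576,338
Profit = KRW 3,576,338 − KRW 3,535,000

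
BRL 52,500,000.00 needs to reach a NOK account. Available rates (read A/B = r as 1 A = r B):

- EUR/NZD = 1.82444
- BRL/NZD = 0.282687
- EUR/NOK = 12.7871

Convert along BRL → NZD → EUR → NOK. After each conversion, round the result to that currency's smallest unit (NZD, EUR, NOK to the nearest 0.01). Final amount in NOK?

NOK 104,017,788.55

BRL 52,500,000.00 × 0.282687 = NZD 14,841,067.50
NZD 14,841,067.50 ÷ 1.82444 = EUR 8,134,587.87
EUR 8,134,587.87 × 12.7871 = NOK 104,017,788.55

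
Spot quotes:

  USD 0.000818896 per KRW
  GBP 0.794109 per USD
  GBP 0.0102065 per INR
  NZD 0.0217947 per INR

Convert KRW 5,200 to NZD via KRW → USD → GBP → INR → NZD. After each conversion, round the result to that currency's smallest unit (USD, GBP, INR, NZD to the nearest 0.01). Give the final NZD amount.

NZD 7.22

KRW 5,200 × 0.000818896 = USD 4.26
USD 4.26 × 0.794109 = GBP 3.38
GBP 3.38 ÷ 0.0102065 = INR 331.16
INR 331.16 × 0.0217947 = NZD 7.22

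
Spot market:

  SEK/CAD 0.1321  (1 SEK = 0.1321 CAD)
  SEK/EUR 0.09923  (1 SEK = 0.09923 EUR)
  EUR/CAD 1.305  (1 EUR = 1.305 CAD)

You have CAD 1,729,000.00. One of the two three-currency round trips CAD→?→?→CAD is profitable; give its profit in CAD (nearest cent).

Profitable loop is CAD → EUR → SEK → CAD:
CAD 1,729,000.00 ÷ 1.305 = EUR 1,324,904.21
EUR 1,324,904.21 ÷ 0.09923 = SEK 13,351,851.40
SEK 13,351,851.40 × 0.1321 = CAD 1,763,779.57
Profit = CAD 1,763,779.57 − CAD 1,729,000.00

Profit: CAD 34,779.57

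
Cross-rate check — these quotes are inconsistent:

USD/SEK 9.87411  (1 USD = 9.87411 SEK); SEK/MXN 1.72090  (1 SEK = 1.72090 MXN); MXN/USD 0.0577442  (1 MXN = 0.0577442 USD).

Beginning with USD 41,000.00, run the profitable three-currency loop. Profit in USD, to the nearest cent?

Profit: USD 785.14

Profitable loop is USD → MXN → SEK → USD:
USD 41,000.00 ÷ 0.0577442 = MXN 710,028.02
MXN 710,028.02 ÷ 1.72090 = SEK 412,591.10
SEK 412,591.10 ÷ 9.87411 = USD 41,785.14
Profit = USD 41,785.14 − USD 41,000.00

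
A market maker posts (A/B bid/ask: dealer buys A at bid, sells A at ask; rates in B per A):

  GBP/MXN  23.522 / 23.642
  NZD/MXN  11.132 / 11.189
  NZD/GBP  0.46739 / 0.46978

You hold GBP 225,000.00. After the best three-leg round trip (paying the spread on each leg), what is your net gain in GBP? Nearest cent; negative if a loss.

Net profit: GBP 515.80

Best loop GBP → NZD → MXN → GBP:
GBP 225,000.00 ÷ 0.46978 (buy NZD at ask) = NZD 478,947.59
NZD 478,947.59 × 11.132 (sell NZD at bid) = MXN 5,331,644.60
MXN 5,331,644.60 ÷ 23.642 (buy GBP at ask) = GBP 225,515.80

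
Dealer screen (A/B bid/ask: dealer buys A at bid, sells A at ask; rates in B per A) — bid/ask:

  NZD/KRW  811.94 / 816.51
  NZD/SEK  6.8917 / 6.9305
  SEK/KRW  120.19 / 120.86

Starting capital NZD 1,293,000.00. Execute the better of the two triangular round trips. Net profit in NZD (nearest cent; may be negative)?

Net profit: NZD 18,691.54

Best loop NZD → SEK → KRW → NZD:
NZD 1,293,000.00 × 6.8917 (sell NZD at bid) = SEK 8,910,968.10
SEK 8,910,968.10 × 120.19 (sell SEK at bid) = KRW 1,071,009,256
KRW 1,071,009,256 ÷ 816.51 (buy NZD at ask) = NZD 1,311,691.54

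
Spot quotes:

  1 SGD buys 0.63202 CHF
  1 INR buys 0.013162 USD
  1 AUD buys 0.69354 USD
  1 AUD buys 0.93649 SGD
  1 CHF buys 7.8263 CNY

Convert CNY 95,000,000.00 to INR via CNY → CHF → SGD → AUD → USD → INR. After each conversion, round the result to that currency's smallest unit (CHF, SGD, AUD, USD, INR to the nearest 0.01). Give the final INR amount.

INR 1,080,644,321.53

CNY 95,000,000.00 ÷ 7.8263 = CHF 12,138,558.45
CHF 12,138,558.45 ÷ 0.63202 = SGD 19,205,972.04
SGD 19,205,972.04 ÷ 0.93649 = AUD 20,508,464.63
AUD 20,508,464.63 × 0.69354 = USD 14,223,440.56
USD 14,223,440.56 ÷ 0.013162 = INR 1,080,644,321.53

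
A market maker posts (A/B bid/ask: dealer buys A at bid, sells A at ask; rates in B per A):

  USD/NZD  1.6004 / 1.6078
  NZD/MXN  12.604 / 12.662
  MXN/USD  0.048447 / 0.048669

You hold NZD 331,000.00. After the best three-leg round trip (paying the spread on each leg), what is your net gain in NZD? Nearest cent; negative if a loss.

Net profit: NZD 3,072.89

Best loop NZD → USD → MXN → NZD:
NZD 331,000.00 ÷ 1.6078 (buy USD at ask) = USD 205,871.38
USD 205,871.38 ÷ 0.048669 (buy MXN at ask) = MXN 4,230,030.97
MXN 4,230,030.97 ÷ 12.662 (buy NZD at ask) = NZD 334,072.89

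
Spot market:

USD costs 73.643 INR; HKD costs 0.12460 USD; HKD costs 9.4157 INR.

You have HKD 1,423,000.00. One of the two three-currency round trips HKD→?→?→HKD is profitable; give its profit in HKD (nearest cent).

Profitable loop is HKD → INR → USD → HKD:
HKD 1,423,000.00 × 9.4157 = INR 13,398,541.10
INR 13,398,541.10 ÷ 73.643 = USD 181,939.10
USD 181,939.10 ÷ 0.12460 = HKD 1,460,185.39
Profit = HKD 1,460,185.39 − HKD 1,423,000.00

Profit: HKD 37,185.39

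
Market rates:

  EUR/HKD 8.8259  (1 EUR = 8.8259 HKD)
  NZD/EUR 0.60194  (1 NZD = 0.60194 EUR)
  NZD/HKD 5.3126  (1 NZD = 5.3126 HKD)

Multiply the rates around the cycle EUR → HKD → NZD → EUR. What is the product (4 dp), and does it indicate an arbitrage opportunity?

1.0000 (no arbitrage)

Around EUR → HKD → NZD → EUR: 1 × 8.8259 ÷ 5.3126 × 0.60194 = 1.000012
Product ≈ 1 (deviation 0.001%, within rounding noise).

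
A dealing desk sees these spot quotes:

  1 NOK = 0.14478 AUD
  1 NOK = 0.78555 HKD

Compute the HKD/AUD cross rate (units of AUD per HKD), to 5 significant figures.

HKD/AUD = 0.18430

1 HKD ÷ 0.78555 = 1.27299 NOK
1.27299 NOK × 0.14478 = 0.184304 AUD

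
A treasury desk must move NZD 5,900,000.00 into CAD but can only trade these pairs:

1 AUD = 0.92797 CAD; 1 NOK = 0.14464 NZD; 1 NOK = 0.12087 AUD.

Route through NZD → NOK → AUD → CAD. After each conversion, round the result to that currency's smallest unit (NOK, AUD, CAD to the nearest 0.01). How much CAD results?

CAD 4,575,262.93

NZD 5,900,000.00 ÷ 0.14464 = NOK 40,790,929.20
NOK 40,790,929.20 × 0.12087 = AUD 4,930,399.61
AUD 4,930,399.61 × 0.92797 = CAD 4,575,262.93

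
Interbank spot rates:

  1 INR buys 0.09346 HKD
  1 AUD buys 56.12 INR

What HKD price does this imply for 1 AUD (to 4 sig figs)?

AUD/HKD = 5.245

1 AUD × 56.12 = 56.12 INR
56.12 INR × 0.09346 = 5.24498 HKD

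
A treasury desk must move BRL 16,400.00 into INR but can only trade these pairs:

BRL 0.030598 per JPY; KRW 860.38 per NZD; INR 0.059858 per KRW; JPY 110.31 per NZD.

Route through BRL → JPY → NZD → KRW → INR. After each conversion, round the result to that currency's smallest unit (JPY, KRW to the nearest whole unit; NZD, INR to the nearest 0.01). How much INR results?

INR 250,235.35

BRL 16,400.00 ÷ 0.030598 = JPY 535,983
JPY 535,983 ÷ 110.31 = NZD 4,858.88
NZD 4,858.88 × 860.38 = KRW 4,180,483
KRW 4,180,483 × 0.059858 = INR 250,235.35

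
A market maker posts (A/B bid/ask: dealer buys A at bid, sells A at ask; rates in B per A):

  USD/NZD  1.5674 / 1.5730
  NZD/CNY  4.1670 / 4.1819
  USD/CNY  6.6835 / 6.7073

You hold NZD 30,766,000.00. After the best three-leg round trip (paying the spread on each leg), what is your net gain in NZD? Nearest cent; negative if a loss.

Best loop NZD → USD → CNY → NZD:
NZD 30,766,000.00 ÷ 1.5730 (buy USD at ask) = USD 19,558,804.83
USD 19,558,804.83 × 6.6835 (sell USD at bid) = CNY 130,721,272.09
CNY 130,721,272.09 ÷ 4.1819 (buy NZD at ask) = NZD 31,258,823.04

Net profit: NZD 492,823.04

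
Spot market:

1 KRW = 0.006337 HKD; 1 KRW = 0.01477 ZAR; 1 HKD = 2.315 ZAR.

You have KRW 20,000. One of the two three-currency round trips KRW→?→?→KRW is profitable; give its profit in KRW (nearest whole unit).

Profitable loop is KRW → ZAR → HKD → KRW:
KRW 20,000 × 0.01477 = ZAR 295.40
ZAR 295.40 ÷ 2.315 = HKD 127.60
HKD 127.60 ÷ 0.006337 = KRW 20,136
Profit = KRW 20,136 − KRW 20,000

Profit: KRW 136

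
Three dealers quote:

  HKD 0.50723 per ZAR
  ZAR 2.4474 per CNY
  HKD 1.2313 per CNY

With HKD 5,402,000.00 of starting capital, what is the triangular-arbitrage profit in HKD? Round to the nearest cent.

Profit: HKD 44,287.81

Profitable loop is HKD → CNY → ZAR → HKD:
HKD 5,402,000.00 ÷ 1.2313 = CNY 4,387,233.01
CNY 4,387,233.01 × 2.4474 = ZAR 10,737,314.06
ZAR 10,737,314.06 × 0.50723 = HKD 5,446,287.81
Profit = HKD 5,446,287.81 − HKD 5,402,000.00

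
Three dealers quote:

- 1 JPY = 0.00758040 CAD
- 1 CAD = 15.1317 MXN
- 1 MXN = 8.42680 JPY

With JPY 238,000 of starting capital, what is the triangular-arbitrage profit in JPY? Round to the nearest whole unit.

Profitable loop is JPY → MXN → CAD → JPY:
JPY 238,000 ÷ 8.42680 = MXN 28,243.22
MXN 28,243.22 ÷ 15.1317 = CAD 1,866.49
CAD 1,866.49 ÷ 0.00758040 = JPY 246,226
Profit = JPY 246,226 − JPY 238,000

Profit: JPY 8,226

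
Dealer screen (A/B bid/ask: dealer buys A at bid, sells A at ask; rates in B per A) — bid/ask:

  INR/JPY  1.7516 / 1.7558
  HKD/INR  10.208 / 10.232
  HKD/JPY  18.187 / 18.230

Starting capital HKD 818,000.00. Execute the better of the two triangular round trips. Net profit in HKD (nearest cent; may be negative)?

Net profit: HKD 10,092.39

Best loop HKD → JPY → INR → HKD:
HKD 818,000.00 × 18.187 (sell HKD at bid) = JPY 14,876,966
JPY 14,876,966 ÷ 1.7558 (buy INR at ask) = INR 8,473,041.35
INR 8,473,041.35 ÷ 10.232 (buy HKD at ask) = HKD 828,092.39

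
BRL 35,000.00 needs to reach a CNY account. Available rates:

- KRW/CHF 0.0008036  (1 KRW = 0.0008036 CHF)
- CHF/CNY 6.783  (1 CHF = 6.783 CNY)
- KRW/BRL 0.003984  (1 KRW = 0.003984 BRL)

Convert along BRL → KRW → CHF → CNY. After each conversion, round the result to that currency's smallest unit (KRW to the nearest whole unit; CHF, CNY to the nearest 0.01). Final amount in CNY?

CNY 47,886.22

BRL 35,000.00 ÷ 0.003984 = KRW 8,785,141
KRW 8,785,141 × 0.0008036 = CHF 7,059.74
CHF 7,059.74 × 6.783 = CNY 47,886.22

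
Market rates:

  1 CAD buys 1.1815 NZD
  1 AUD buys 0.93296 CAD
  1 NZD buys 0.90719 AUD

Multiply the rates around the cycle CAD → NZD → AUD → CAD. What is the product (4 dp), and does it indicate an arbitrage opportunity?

Around CAD → NZD → AUD → CAD: 1 × 1.1815 × 0.90719 × 0.93296 = 0.999988
Product ≈ 1 (deviation 0.001%, within rounding noise).

1.0000 (no arbitrage)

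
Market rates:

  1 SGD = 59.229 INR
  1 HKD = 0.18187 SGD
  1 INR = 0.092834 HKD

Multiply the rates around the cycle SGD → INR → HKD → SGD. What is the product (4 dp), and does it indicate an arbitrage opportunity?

Around SGD → INR → HKD → SGD: 1 × 59.229 × 0.092834 × 0.18187 = 1.000006
Product ≈ 1 (deviation 0.001%, within rounding noise).

1.0000 (no arbitrage)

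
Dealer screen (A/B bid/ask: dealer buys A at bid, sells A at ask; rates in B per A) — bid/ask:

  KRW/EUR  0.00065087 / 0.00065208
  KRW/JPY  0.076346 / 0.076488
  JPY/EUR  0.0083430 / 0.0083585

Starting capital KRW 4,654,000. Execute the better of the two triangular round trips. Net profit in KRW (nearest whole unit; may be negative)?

Net profit: KRW 84,043

Best loop KRW → EUR → JPY → KRW:
KRW 4,654,000 × 0.00065087 (sell KRW at bid) = EUR 3,029.15
EUR 3,029.15 ÷ 0.0083585 (buy JPY at ask) = JPY 362,403
JPY 362,403 ÷ 0.076488 (buy KRW at ask) = KRW 4,738,043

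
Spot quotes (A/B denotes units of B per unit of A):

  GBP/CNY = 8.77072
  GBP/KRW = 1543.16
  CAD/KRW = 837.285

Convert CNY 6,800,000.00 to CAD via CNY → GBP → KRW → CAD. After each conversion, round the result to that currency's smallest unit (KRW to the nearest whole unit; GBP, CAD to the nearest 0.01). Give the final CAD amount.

CAD 1,428,931.18

CNY 6,800,000.00 ÷ 8.77072 = GBP 775,306.93
GBP 775,306.93 × 1543.16 = KRW 1,196,422,642
KRW 1,196,422,642 ÷ 837.285 = CAD 1,428,931.18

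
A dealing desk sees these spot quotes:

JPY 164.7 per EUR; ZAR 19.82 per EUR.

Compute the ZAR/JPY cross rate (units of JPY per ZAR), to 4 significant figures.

ZAR/JPY = 8.310

1 ZAR ÷ 19.82 = 0.0504541 EUR
0.0504541 EUR × 164.7 = 8.30979 JPY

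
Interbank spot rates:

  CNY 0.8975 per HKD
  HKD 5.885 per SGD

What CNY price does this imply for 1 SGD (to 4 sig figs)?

SGD/CNY = 5.282

1 SGD × 5.885 = 5.885 HKD
5.885 HKD × 0.8975 = 5.28179 CNY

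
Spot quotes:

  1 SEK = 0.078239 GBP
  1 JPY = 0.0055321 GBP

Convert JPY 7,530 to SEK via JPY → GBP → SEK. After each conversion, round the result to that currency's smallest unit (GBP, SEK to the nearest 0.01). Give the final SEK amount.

JPY 7,530 × 0.0055321 = GBP 41.66
GBP 41.66 ÷ 0.078239 = SEK 532.47

SEK 532.47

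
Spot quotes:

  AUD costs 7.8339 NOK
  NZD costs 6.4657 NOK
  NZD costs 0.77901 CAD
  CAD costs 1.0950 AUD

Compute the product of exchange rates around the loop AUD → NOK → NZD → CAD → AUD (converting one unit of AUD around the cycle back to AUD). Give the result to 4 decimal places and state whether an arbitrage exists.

Around AUD → NOK → NZD → CAD → AUD: 1 × 7.8339 ÷ 6.4657 × 0.77901 × 1.0950 = 1.033522
Product > 1; profitable direction is AUD → NOK → NZD → CAD → AUD.

1.0335 (arbitrage exists)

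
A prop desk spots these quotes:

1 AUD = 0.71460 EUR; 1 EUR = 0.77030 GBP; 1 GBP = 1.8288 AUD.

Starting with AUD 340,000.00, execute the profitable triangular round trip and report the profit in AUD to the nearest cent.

Profitable loop is AUD → EUR → GBP → AUD:
AUD 340,000.00 × 0.71460 = EUR 242,964.00
EUR 242,964.00 × 0.77030 = GBP 187,155.17
GBP 187,155.17 × 1.8288 = AUD 342,269.37
Profit = AUD 342,269.37 − AUD 340,000.00

Profit: AUD 2,269.37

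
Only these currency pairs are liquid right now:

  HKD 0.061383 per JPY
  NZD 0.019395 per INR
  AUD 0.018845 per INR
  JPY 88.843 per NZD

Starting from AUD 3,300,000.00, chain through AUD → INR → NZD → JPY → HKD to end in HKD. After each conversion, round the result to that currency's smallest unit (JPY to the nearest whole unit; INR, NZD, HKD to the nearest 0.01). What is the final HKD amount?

AUD 3,300,000.00 ÷ 0.018845 = INR 175,112,762.01
INR 175,112,762.01 × 0.019395 = NZD 3,396,312.02
NZD 3,396,312.02 × 88.843 = JPY 301,738,549
JPY 301,738,549 × 0.061383 = HKD 18,521,617.35

HKD 18,521,617.35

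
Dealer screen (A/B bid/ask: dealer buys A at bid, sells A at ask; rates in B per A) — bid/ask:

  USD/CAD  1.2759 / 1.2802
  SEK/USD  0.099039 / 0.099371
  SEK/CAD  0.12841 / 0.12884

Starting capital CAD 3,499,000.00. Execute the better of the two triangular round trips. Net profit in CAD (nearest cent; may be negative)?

Best loop CAD → USD → SEK → CAD:
CAD 3,499,000.00 ÷ 1.2802 (buy USD at ask) = USD 2,733,166.69
USD 2,733,166.69 ÷ 0.099371 (buy SEK at ask) = SEK 27,504,671.31
SEK 27,504,671.31 × 0.12841 (sell SEK at bid) = CAD 3,531,874.84

Net profit: CAD 32,874.84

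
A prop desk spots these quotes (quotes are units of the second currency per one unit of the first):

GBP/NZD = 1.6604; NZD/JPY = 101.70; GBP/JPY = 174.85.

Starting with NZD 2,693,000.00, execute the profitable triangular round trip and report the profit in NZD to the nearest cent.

Profit: NZD 95,485.00

Profitable loop is NZD → GBP → JPY → NZD:
NZD 2,693,000.00 ÷ 1.6604 = GBP 1,621,898.34
GBP 1,621,898.34 × 174.85 = JPY 283,588,924
JPY 283,588,924 ÷ 101.70 = NZD 2,788,485.00
Profit = NZD 2,788,485.00 − NZD 2,693,000.00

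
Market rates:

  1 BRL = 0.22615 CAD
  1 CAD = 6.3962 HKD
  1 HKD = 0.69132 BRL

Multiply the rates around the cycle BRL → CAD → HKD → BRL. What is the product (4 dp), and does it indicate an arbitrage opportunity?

Around BRL → CAD → HKD → BRL: 1 × 0.22615 × 6.3962 × 0.69132 = 0.999995
Product ≈ 1 (deviation 0.001%, within rounding noise).

1.0000 (no arbitrage)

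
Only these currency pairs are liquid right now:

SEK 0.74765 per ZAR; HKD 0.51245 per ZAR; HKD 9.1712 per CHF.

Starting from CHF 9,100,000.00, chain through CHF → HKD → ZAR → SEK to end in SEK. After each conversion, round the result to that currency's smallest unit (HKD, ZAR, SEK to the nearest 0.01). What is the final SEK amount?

CHF 9,100,000.00 × 9.1712 = HKD 83,457,920.00
HKD 83,457,920.00 ÷ 0.51245 = ZAR 162,860,610.79
ZAR 162,860,610.79 × 0.74765 = SEK 121,762,735.66

SEK 121,762,735.66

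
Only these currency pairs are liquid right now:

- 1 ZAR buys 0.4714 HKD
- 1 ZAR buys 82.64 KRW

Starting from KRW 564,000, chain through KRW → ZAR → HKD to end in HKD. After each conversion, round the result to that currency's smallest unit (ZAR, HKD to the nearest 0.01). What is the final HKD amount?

HKD 3,217.20

KRW 564,000 ÷ 82.64 = ZAR 6,824.78
ZAR 6,824.78 × 0.4714 = HKD 3,217.20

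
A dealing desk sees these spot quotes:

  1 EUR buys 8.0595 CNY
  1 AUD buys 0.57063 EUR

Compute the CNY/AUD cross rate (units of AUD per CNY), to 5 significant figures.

CNY/AUD = 0.21744

1 CNY ÷ 8.0595 = 0.124077 EUR
0.124077 EUR ÷ 0.57063 = 0.217439 AUD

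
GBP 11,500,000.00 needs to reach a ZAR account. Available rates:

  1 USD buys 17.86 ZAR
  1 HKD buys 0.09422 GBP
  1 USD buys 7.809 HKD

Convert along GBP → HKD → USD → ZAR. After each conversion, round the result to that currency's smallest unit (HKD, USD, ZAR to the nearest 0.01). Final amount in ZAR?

ZAR 279,152,018.25

GBP 11,500,000.00 ÷ 0.09422 = HKD 122,054,765.44
HKD 122,054,765.44 ÷ 7.809 = USD 15,630,012.22
USD 15,630,012.22 × 17.86 = ZAR 279,152,018.25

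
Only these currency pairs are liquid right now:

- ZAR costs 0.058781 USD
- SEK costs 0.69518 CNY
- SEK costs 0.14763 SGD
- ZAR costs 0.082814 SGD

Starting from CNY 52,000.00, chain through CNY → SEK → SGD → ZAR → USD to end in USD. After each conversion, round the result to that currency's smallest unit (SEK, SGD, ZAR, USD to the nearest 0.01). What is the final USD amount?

CNY 52,000.00 ÷ 0.69518 = SEK 74,800.77
SEK 74,800.77 × 0.14763 = SGD 11,042.84
SGD 11,042.84 ÷ 0.082814 = ZAR 133,345.09
ZAR 133,345.09 × 0.058781 = USD 7,838.16

USD 7,838.16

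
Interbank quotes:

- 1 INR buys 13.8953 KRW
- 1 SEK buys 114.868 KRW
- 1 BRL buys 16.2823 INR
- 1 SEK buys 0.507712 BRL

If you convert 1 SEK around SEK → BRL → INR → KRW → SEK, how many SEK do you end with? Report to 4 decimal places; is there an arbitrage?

1.0000 (no arbitrage)

Around SEK → BRL → INR → KRW → SEK: 1 × 0.507712 × 16.2823 × 13.8953 ÷ 114.868 = 1.000005
Product ≈ 1 (deviation 0.000%, within rounding noise).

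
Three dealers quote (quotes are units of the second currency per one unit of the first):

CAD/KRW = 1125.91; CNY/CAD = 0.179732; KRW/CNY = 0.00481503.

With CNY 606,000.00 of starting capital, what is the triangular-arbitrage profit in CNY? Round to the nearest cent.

Profit: CNY 15,934.35

Profitable loop is CNY → KRW → CAD → CNY:
CNY 606,000.00 ÷ 0.00481503 = KRW 125,855,914
KRW 125,855,914 ÷ 1125.91 = CAD 111,781.50
CAD 111,781.50 ÷ 0.179732 = CNY 621,934.35
Profit = CNY 621,934.35 − CNY 606,000.00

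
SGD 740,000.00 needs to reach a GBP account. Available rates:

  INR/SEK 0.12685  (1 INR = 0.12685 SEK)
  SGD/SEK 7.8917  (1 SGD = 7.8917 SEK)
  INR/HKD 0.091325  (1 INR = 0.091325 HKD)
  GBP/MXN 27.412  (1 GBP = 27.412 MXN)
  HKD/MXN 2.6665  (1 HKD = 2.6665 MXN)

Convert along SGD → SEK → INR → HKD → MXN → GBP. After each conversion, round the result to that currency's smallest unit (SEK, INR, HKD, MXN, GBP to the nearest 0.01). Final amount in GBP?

SGD 740,000.00 × 7.8917 = SEK 5,839,858.00
SEK 5,839,858.00 ÷ 0.12685 = INR 46,037,508.87
INR 46,037,508.87 × 0.091325 = HKD 4,204,375.50
HKD 4,204,375.50 × 2.6665 = MXN 11,210,967.27
MXN 11,210,967.27 ÷ 27.412 = GBP 408,980.27

GBP 408,980.27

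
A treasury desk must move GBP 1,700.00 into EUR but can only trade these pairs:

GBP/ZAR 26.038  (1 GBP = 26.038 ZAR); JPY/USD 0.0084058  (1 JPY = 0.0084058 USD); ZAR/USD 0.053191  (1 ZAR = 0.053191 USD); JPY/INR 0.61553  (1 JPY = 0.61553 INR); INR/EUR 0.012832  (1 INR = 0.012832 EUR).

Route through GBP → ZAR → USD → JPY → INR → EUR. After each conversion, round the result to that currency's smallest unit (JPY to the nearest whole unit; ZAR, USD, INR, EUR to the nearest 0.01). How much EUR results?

GBP 1,700.00 × 26.038 = ZAR 44,264.60
ZAR 44,264.60 × 0.053191 = USD 2,354.48
USD 2,354.48 ÷ 0.0084058 = JPY 280,102
JPY 280,102 × 0.61553 = INR 172,411.18
INR 172,411.18 × 0.012832 = EUR 2,212.38

EUR 2,212.38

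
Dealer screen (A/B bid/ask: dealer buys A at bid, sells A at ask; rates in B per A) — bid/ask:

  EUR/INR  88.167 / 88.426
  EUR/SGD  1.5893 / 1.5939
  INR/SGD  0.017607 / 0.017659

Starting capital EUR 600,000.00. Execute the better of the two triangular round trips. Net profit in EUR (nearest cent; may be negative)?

Net profit: EUR 10,676.27

Best loop EUR → SGD → INR → EUR:
EUR 600,000.00 × 1.5893 (sell EUR at bid) = SGD 953,580.00
SGD 953,580.00 ÷ 0.017659 (buy INR at ask) = INR 53,999,660.23
INR 53,999,660.23 ÷ 88.426 (buy EUR at ask) = EUR 610,676.27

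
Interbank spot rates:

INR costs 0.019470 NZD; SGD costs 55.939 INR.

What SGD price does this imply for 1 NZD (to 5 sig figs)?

1 NZD ÷ 0.019470 = 51.3611 INR
51.3611 INR ÷ 55.939 = 0.918162 SGD

NZD/SGD = 0.91816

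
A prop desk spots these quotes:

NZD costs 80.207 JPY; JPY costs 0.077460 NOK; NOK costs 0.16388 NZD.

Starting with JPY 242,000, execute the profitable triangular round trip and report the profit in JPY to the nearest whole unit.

Profit: JPY 4,395

Profitable loop is JPY → NOK → NZD → JPY:
JPY 242,000 × 0.077460 = NOK 18,745.32
NOK 18,745.32 × 0.16388 = NZD 3,071.98
NZD 3,071.98 × 80.207 = JPY 246,395
Profit = JPY 246,395 − JPY 242,000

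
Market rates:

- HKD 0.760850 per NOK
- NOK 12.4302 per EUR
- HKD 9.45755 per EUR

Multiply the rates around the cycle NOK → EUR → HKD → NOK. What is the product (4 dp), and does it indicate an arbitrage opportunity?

Around NOK → EUR → HKD → NOK: 1 ÷ 12.4302 × 9.45755 ÷ 0.760850 = 1.000003
Product ≈ 1 (deviation 0.000%, within rounding noise).

1.0000 (no arbitrage)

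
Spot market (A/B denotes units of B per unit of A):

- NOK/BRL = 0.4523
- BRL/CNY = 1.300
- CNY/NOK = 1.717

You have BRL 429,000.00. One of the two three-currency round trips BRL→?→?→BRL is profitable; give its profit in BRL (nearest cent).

Profitable loop is BRL → CNY → NOK → BRL:
BRL 429,000.00 × 1.300 = CNY 557,700.00
CNY 557,700.00 × 1.717 = NOK 957,570.90
NOK 957,570.90 × 0.4523 = BRL 433,109.32
Profit = BRL 433,109.32 − BRL 429,000.00

Profit: BRL 4,109.32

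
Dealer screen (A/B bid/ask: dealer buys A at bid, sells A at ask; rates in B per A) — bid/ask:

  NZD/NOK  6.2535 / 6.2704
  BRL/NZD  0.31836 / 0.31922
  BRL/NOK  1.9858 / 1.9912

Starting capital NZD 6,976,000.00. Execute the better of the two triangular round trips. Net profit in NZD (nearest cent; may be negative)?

Net result: NZD -1,176.24 (no profitable arbitrage after spreads)

Best loop NZD → NOK → BRL → NZD:
NZD 6,976,000.00 × 6.2535 (sell NZD at bid) = NOK 43,624,416.00
NOK 43,624,416.00 ÷ 1.9912 (buy BRL at ask) = BRL 21,908,605.87
BRL 21,908,605.87 × 0.31836 (sell BRL at bid) = NZD 6,974,823.76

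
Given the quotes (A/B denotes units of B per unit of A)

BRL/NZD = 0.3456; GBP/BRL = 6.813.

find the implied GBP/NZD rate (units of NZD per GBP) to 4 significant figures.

1 GBP × 6.813 = 6.813 BRL
6.813 BRL × 0.3456 = 2.35457 NZD

GBP/NZD = 2.355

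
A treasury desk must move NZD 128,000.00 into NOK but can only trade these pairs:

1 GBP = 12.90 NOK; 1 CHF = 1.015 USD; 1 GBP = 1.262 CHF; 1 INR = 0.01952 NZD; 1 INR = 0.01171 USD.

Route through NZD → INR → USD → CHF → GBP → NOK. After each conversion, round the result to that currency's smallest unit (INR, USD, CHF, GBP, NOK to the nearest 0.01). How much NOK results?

NZD 128,000.00 ÷ 0.01952 = INR 6,557,377.05
INR 6,557,377.05 × 0.01171 = USD 76,786.89
USD 76,786.89 ÷ 1.015 = CHF 75,652.11
CHF 75,652.11 ÷ 1.262 = GBP 59,946.20
GBP 59,946.20 × 12.90 = NOK 773,305.98

NOK 773,305.98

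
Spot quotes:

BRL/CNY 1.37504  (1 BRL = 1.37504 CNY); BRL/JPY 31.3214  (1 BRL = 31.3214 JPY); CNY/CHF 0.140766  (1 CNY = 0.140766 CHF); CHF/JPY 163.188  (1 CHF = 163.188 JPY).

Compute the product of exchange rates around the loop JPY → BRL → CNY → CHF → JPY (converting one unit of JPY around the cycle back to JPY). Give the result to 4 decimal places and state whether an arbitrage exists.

1.0085 (arbitrage exists)

Around JPY → BRL → CNY → CHF → JPY: 1 ÷ 31.3214 × 1.37504 × 0.140766 × 163.188 = 1.008463
Product > 1; profitable direction is JPY → BRL → CNY → CHF → JPY.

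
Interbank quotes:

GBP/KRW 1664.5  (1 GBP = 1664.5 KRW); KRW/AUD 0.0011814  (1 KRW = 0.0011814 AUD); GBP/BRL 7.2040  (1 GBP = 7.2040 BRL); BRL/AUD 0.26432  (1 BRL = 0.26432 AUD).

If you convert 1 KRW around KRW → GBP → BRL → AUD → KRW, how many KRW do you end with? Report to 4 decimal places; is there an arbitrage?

Around KRW → GBP → BRL → AUD → KRW: 1 ÷ 1664.5 × 7.2040 × 0.26432 ÷ 0.0011814 = 0.968329
Product < 1; profitable direction is KRW → AUD → BRL → GBP → KRW.

0.9683 (arbitrage exists)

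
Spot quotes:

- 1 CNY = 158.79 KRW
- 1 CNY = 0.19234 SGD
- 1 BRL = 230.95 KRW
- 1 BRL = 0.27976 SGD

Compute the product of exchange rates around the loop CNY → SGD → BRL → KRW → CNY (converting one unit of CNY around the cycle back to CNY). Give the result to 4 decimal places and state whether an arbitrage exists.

1.0000 (no arbitrage)

Around CNY → SGD → BRL → KRW → CNY: 1 × 0.19234 ÷ 0.27976 × 230.95 ÷ 158.79 = 0.999951
Product ≈ 1 (deviation 0.005%, within rounding noise).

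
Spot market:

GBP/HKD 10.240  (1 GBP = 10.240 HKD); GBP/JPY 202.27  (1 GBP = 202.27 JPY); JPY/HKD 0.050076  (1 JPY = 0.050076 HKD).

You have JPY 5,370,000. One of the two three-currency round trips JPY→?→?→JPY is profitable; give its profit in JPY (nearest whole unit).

Profit: JPY 58,916

Profitable loop is JPY → GBP → HKD → JPY:
JPY 5,370,000 ÷ 202.27 = GBP 26,548.67
GBP 26,548.67 × 10.240 = HKD 271,858.41
HKD 271,858.41 ÷ 0.050076 = JPY 5,428,916
Profit = JPY 5,428,916 − JPY 5,370,000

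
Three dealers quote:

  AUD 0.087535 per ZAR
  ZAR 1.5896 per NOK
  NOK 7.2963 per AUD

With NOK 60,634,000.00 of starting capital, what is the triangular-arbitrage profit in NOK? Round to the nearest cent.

Profit: NOK 924,565.66

Profitable loop is NOK → ZAR → AUD → NOK:
NOK 60,634,000.00 × 1.5896 = ZAR 96,383,806.40
ZAR 96,383,806.40 × 0.087535 = AUD 8,436,956.49
AUD 8,436,956.49 × 7.2963 = NOK 61,558,565.66
Profit = NOK 61,558,565.66 − NOK 60,634,000.00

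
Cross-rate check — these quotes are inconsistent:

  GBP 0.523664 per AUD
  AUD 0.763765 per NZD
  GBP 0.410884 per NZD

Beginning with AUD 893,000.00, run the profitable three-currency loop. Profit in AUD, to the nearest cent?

Profitable loop is AUD → NZD → GBP → AUD:
AUD 893,000.00 ÷ 0.763765 = NZD 1,169,207.81
NZD 1,169,207.81 × 0.410884 = GBP 480,408.78
GBP 480,408.78 ÷ 0.523664 = AUD 917,398.90
Profit = AUD 917,398.90 − AUD 893,000.00

Profit: AUD 24,398.90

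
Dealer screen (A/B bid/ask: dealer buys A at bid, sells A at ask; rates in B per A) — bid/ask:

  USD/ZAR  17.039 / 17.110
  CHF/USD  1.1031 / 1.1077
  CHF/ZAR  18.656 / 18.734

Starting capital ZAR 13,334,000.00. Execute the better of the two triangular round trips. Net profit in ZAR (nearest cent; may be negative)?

Net profit: ZAR 43,930.10

Best loop ZAR → CHF → USD → ZAR:
ZAR 13,334,000.00 ÷ 18.734 (buy CHF at ask) = CHF 711,754.03
CHF 711,754.03 × 1.1031 (sell CHF at bid) = USD 785,135.87
USD 785,135.87 × 17.039 (sell USD at bid) = ZAR 13,377,930.10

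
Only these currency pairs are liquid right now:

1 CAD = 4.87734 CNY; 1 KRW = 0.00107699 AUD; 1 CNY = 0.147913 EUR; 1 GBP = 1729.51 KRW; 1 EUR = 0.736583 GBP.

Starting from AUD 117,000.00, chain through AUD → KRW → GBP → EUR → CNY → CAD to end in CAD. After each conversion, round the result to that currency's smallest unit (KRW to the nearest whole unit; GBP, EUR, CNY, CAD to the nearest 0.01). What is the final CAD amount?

CAD 118,206.14

AUD 117,000.00 ÷ 0.00107699 = KRW 108,636,106
KRW 108,636,106 ÷ 1729.51 = GBP 62,813.23
GBP 62,813.23 ÷ 0.736583 = EUR 85,276.51
EUR 85,276.51 ÷ 0.147913 = CNY 576,531.54
CNY 576,531.54 ÷ 4.87734 = CAD 118,206.14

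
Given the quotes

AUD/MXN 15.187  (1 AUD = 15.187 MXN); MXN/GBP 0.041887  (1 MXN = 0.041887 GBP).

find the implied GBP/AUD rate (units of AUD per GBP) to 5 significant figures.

GBP/AUD = 1.5720

1 GBP ÷ 0.041887 = 23.8738 MXN
23.8738 MXN ÷ 15.187 = 1.57199 AUD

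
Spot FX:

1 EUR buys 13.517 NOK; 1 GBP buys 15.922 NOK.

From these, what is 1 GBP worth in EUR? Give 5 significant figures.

1 GBP × 15.922 = 15.922 NOK
15.922 NOK ÷ 13.517 = 1.17792 EUR

GBP/EUR = 1.1779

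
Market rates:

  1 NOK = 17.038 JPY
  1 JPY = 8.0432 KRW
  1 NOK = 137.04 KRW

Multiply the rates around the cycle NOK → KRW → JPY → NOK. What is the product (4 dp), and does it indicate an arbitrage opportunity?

1.0000 (no arbitrage)

Around NOK → KRW → JPY → NOK: 1 × 137.04 ÷ 8.0432 ÷ 17.038 = 1.000000
Product ≈ 1 (deviation 0.000%, within rounding noise).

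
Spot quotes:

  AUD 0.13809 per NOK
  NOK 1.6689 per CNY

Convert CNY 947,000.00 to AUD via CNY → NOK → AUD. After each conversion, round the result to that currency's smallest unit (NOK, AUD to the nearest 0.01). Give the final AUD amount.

CNY 947,000.00 × 1.6689 = NOK 1,580,448.30
NOK 1,580,448.30 × 0.13809 = AUD 218,244.11

AUD 218,244.11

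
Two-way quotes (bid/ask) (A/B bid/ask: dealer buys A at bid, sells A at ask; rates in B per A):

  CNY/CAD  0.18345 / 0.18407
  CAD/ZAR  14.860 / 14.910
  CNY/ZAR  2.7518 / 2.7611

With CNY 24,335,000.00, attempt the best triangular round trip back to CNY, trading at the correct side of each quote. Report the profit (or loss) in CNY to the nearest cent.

Net profit: CNY 64,872.73

Best loop CNY → ZAR → CAD → CNY:
CNY 24,335,000.00 × 2.7518 (sell CNY at bid) = ZAR 66,965,053.00
ZAR 66,965,053.00 ÷ 14.910 (buy CAD at ask) = CAD 4,491,284.57
CAD 4,491,284.57 ÷ 0.18407 (buy CNY at ask) = CNY 24,399,872.73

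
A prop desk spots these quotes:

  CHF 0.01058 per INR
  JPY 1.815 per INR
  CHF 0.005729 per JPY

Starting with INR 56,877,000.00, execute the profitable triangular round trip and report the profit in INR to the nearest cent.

Profit: INR 994,787.58

Profitable loop is INR → CHF → JPY → INR:
INR 56,877,000.00 × 0.01058 = CHF 601,758.66
CHF 601,758.66 ÷ 0.005729 = JPY 105,037,294
JPY 105,037,294 ÷ 1.815 = INR 57,871,787.58
Profit = INR 57,871,787.58 − INR 56,877,000.00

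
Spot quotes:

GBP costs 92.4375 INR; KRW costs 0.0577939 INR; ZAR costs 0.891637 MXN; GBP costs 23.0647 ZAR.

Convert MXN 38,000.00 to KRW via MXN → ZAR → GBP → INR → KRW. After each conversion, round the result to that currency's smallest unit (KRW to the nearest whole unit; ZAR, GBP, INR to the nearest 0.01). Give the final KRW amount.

KRW 2,955,385

MXN 38,000.00 ÷ 0.891637 = ZAR 42,618.24
ZAR 42,618.24 ÷ 23.0647 = GBP 1,847.77
GBP 1,847.77 × 92.4375 = INR 170,803.24
INR 170,803.24 ÷ 0.0577939 = KRW 2,955,385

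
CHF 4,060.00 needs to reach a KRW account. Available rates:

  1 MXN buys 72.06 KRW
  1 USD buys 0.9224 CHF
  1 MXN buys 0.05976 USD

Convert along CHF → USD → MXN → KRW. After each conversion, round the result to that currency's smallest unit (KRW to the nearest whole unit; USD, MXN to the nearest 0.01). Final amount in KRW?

CHF 4,060.00 ÷ 0.9224 = USD 4,401.56
USD 4,401.56 ÷ 0.05976 = MXN 73,653.95
MXN 73,653.95 × 72.06 = KRW 5,307,504

KRW 5,307,504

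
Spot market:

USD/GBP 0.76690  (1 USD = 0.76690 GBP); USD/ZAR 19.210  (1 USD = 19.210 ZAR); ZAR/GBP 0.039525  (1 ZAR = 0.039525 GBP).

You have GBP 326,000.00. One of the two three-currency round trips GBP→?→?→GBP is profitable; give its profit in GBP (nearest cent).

Profit: GBP 3,273.74

Profitable loop is GBP → ZAR → USD → GBP:
GBP 326,000.00 ÷ 0.039525 = ZAR 8,247,944.34
ZAR 8,247,944.34 ÷ 19.210 = USD 429,356.81
USD 429,356.81 × 0.76690 = GBP 329,273.74
Profit = GBP 329,273.74 − GBP 326,000.00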